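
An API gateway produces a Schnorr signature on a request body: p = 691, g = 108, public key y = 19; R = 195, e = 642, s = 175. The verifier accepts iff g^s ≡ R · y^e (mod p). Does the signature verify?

g^s mod p:
108^2 = 11664 ≡ 608
108^4 ≡ 608^2 = 369664 ≡ 670
108^8 ≡ 670^2 = 448900 ≡ 441
108^16 ≡ 441^2 = 194481 ≡ 310
108^32 ≡ 310^2 = 96100 ≡ 51
108^64 ≡ 51^2 = 2601 ≡ 528
108^128 ≡ 528^2 = 278784 ≡ 311
175 = 128 + 32 + 8 + 4 + 2 + 1, so 108^175 ≡ 311·51·441·670·608·108 ≡ 420 (mod 691)
R · y^e mod p:
19^2 = 361
19^4 ≡ 361^2 = 130321 ≡ 413
19^8 ≡ 413^2 = 170569 ≡ 583
19^16 ≡ 583^2 = 339889 ≡ 608
19^32 ≡ 608^2 = 369664 ≡ 670
19^64 ≡ 670^2 = 448900 ≡ 441
19^128 ≡ 441^2 = 194481 ≡ 310
19^256 ≡ 310^2 = 96100 ≡ 51
19^512 ≡ 51^2 = 2601 ≡ 528
642 = 512 + 128 + 2, so 19^642 ≡ 528·310·361 ≡ 379 (mod 691)
195·379 = 73905 ≡ 659 (mod 691)
420 ≠ 659; the check fails.

does not verify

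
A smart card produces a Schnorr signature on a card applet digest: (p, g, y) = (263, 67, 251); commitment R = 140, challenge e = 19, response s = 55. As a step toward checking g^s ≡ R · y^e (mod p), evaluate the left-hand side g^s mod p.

67^2 = 4489 ≡ 18
67^4 ≡ 18^2 = 324 ≡ 61
67^8 ≡ 61^2 = 3721 ≡ 39
67^16 ≡ 39^2 = 1521 ≡ 206
67^32 ≡ 206^2 = 42436 ≡ 93
55 = 32 + 16 + 4 + 2 + 1, so 67^55 ≡ 93·206·61·18·67 ≡ 141 (mod 263)

141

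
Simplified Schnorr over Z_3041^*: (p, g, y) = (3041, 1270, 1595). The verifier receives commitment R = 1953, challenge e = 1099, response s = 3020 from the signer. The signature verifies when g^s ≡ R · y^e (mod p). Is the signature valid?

g^s mod p:
1270^3020 mod 3041 = 2925
R · y^e mod p:
1595^1099 mod 3041 = 2538
1953·2538 = 4956714 ≡ 2925 (mod 3041)
2925 ≡ 2925 (mod 3041); signature holds.

valid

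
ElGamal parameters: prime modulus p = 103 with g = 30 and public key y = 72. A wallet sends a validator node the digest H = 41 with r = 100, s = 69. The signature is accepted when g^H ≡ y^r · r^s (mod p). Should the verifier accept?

accept

Left side g^H mod p:
30^2 = 900 ≡ 76
30^4 ≡ 76^2 = 5776 ≡ 8
30^8 ≡ 8^2 = 64
30^16 ≡ 64^2 = 4096 ≡ 79
30^32 ≡ 79^2 = 6241 ≡ 61
41 = 32 + 8 + 1, so 30^41 ≡ 61·64·30 ≡ 9 (mod 103)
Right side y^r · r^s mod p:
72^2 = 5184 ≡ 34
72^4 ≡ 34^2 = 1156 ≡ 23
72^8 ≡ 23^2 = 529 ≡ 14
72^16 ≡ 14^2 = 196 ≡ 93
72^32 ≡ 93^2 = 8649 ≡ 100
72^64 ≡ 100^2 = 10000 ≡ 9
100 = 64 + 32 + 4, so 72^100 ≡ 9·100·23 ≡ 100 (mod 103)
100^2 = 10000 ≡ 9
100^4 ≡ 9^2 = 81
100^8 ≡ 81^2 = 6561 ≡ 72
100^16 ≡ 72^2 = 5184 ≡ 34
100^32 ≡ 34^2 = 1156 ≡ 23
100^64 ≡ 23^2 = 529 ≡ 14
69 = 64 + 4 + 1, so 100^69 ≡ 14·81·100 ≡ 100 (mod 103)
100·100 = 10000 ≡ 9 (mod 103)
9 ≡ 9 (mod 103), so the signature is genuine.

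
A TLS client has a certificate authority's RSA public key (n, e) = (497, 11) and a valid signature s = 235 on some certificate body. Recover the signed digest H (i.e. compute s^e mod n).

317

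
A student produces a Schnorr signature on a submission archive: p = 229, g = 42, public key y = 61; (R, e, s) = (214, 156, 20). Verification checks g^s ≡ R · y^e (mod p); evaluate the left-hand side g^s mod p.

Squares mod 229: 42^1≡42, 42^2≡161, 42^4≡44, 42^8≡104, 42^16≡53
20 = 16 + 4, so 42^20 ≡ 53·44 ≡ 42 (mod 229)

42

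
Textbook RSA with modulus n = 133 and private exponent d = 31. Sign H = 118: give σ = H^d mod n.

H^2 ≡ 118^2 = 13924 ≡ 92
H^4 ≡ 92^2 = 8464 ≡ 85
H^8 ≡ 85^2 = 7225 ≡ 43
H^16 ≡ 43^2 = 1849 ≡ 120
31 = 16 + 8 + 4 + 2 + 1, so H^31 ≡ 120·43·85·92·118 ≡ 104 (mod 133)

104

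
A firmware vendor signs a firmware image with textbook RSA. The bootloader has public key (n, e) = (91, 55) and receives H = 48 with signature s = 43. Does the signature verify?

does not verify

Squares mod 91: s^1≡43, s^2≡29, s^4≡22, s^8≡29, s^16≡22, s^32≡29
55 = 32 + 16 + 4 + 2 + 1, so s^55 ≡ 29·22·22·29·43 ≡ 43 (mod 91)
The recovered value 43 does not match the digest 48.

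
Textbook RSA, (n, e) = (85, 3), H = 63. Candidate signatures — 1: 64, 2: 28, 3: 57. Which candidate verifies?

3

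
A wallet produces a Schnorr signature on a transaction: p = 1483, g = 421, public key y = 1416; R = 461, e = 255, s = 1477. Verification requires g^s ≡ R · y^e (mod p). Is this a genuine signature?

forged

g^s mod p:
421^1477 mod 1483 = 1394
R · y^e mod p:
1416^255 mod 1483 = 1132
461·1132 = 521852 ≡ 1319 (mod 1483)
1394 ≠ 1319; the check fails.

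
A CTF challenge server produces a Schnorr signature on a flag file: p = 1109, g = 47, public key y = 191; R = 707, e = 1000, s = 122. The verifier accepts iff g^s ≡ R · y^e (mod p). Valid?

g^s mod p:
47^2 = 2209 ≡ 1100
47^4 ≡ 1100^2 = 1210000 ≡ 81
47^8 ≡ 81^2 = 6561 ≡ 1016
47^16 ≡ 1016^2 = 1032256 ≡ 886
47^32 ≡ 886^2 = 784996 ≡ 933
47^64 ≡ 933^2 = 870489 ≡ 1033
122 = 64 + 32 + 16 + 8 + 2, so 47^122 ≡ 1033·933·886·1016·1100 ≡ 237 (mod 1109)
R · y^e mod p:
191^2 = 36481 ≡ 993
191^4 ≡ 993^2 = 986049 ≡ 148
191^8 ≡ 148^2 = 21904 ≡ 833
191^16 ≡ 833^2 = 693889 ≡ 764
191^32 ≡ 764^2 = 583696 ≡ 362
191^64 ≡ 362^2 = 131044 ≡ 182
191^128 ≡ 182^2 = 33124 ≡ 963
191^256 ≡ 963^2 = 927369 ≡ 245
191^512 ≡ 245^2 = 60025 ≡ 139
1000 = 512 + 256 + 128 + 64 + 32 + 8, so 191^1000 ≡ 139·245·963·182·362·833 ≡ 213 (mod 1109)
707·213 = 150591 ≡ 876 (mod 1109)
237 ≠ 876; the check fails.

no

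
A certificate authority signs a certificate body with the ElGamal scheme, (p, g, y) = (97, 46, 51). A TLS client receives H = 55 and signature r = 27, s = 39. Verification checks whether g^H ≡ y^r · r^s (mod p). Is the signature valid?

Left side g^H mod p:
Squares mod 97: 46^1≡46, 46^2≡79, 46^4≡33, 46^8≡22, 46^16≡96, 46^32≡1
55 = 32 + 16 + 4 + 2 + 1, so 46^55 ≡ 1·96·33·79·46 ≡ 67 (mod 97)
Right side y^r · r^s mod p:
Squares mod 97: 51^1≡51, 51^2≡79, 51^4≡33, 51^8≡22, 51^16≡96
27 = 16 + 8 + 2 + 1, so 51^27 ≡ 96·22·79·51 ≡ 20 (mod 97)
Squares mod 97: 27^1≡27, 27^2≡50, 27^4≡75, 27^8≡96, 27^16≡1, 27^32≡1
39 = 32 + 4 + 2 + 1, so 27^39 ≡ 1·75·50·27 ≡ 79 (mod 97)
20·79 = 1580 ≡ 28 (mod 97)
67 ≠ 28, so verification fails.

invalid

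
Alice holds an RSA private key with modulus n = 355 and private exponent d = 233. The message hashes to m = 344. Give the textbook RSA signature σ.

114

Squares mod 355: m^1≡344, m^2≡121, m^4≡86, m^8≡296, m^16≡286, m^32≡146, m^64≡16, m^128≡256
233 = 128 + 64 + 32 + 8 + 1, so m^233 ≡ 256·16·146·296·344 ≡ 114 (mod 355)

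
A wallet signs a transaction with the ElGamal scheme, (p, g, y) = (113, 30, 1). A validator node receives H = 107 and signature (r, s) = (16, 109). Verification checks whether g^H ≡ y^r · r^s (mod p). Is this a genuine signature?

Left side g^H mod p:
30^2 = 900 ≡ 109
30^4 ≡ 109^2 = 11881 ≡ 16
30^8 ≡ 16^2 = 256 ≡ 30
30^16 ≡ 30^2 = 900 ≡ 109
30^32 ≡ 109^2 = 11881 ≡ 16
30^64 ≡ 16^2 = 256 ≡ 30
107 = 64 + 32 + 8 + 2 + 1, so 30^107 ≡ 30·16·30·109·30 ≡ 109 (mod 113)
Right side y^r · r^s mod p:
1^2 = 1
1^4 ≡ 1^2 = 1
1^8 ≡ 1^2 = 1
1^16 ≡ 1^2 = 1
16^2 = 256 ≡ 30
16^4 ≡ 30^2 = 900 ≡ 109
16^8 ≡ 109^2 = 11881 ≡ 16
16^16 ≡ 16^2 = 256 ≡ 30
16^32 ≡ 30^2 = 900 ≡ 109
16^64 ≡ 109^2 = 11881 ≡ 16
109 = 64 + 32 + 8 + 4 + 1, so 16^109 ≡ 16·109·16·109·16 ≡ 109 (mod 113)
1·109 = 109 ≡ 109 (mod 113)
109 ≡ 109 (mod 113), so the signature is genuine.

genuine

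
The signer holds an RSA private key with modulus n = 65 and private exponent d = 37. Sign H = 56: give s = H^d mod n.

56

H^37 mod 65 = 56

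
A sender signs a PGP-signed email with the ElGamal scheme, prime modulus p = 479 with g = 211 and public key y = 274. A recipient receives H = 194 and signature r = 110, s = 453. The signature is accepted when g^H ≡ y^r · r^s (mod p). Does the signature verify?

Left side g^H mod p:
211^2 = 44521 ≡ 453
211^4 ≡ 453^2 = 205209 ≡ 197
211^8 ≡ 197^2 = 38809 ≡ 10
211^16 ≡ 10^2 = 100
211^32 ≡ 100^2 = 10000 ≡ 420
211^64 ≡ 420^2 = 176400 ≡ 128
211^128 ≡ 128^2 = 16384 ≡ 98
194 = 128 + 64 + 2, so 211^194 ≡ 98·128·453 ≡ 55 (mod 479)
Right side y^r · r^s mod p:
274^2 = 75076 ≡ 352
274^4 ≡ 352^2 = 123904 ≡ 322
274^8 ≡ 322^2 = 103684 ≡ 220
274^16 ≡ 220^2 = 48400 ≡ 21
274^32 ≡ 21^2 = 441
274^64 ≡ 441^2 = 194481 ≡ 7
110 = 64 + 32 + 8 + 4 + 2, so 274^110 ≡ 7·441·220·322·352 ≡ 308 (mod 479)
110^2 = 12100 ≡ 125
110^4 ≡ 125^2 = 15625 ≡ 297
110^8 ≡ 297^2 = 88209 ≡ 73
110^16 ≡ 73^2 = 5329 ≡ 60
110^32 ≡ 60^2 = 3600 ≡ 247
110^64 ≡ 247^2 = 61009 ≡ 176
110^128 ≡ 176^2 = 30976 ≡ 320
110^256 ≡ 320^2 = 102400 ≡ 373
453 = 256 + 128 + 64 + 4 + 1, so 110^453 ≡ 373·320·176·297·110 ≡ 356 (mod 479)
308·356 = 109648 ≡ 436 (mod 479)
55 ≠ 436, so verification fails.

does not verify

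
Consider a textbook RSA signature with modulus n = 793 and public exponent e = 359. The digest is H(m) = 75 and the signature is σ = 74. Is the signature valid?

Squares mod 793: σ^1≡74, σ^2≡718, σ^4≡74, σ^8≡718, σ^16≡74, σ^32≡718, σ^64≡74, σ^128≡718, σ^256≡74
359 = 256 + 64 + 32 + 4 + 2 + 1, so σ^359 ≡ 74·74·718·74·718·74 ≡ 718 (mod 793)
718 ≠ 75, so verification fails.

invalid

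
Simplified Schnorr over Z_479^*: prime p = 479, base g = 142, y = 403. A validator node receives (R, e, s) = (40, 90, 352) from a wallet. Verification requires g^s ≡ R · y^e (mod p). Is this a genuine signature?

forged

g^s mod p:
142^2 = 20164 ≡ 46
142^4 ≡ 46^2 = 2116 ≡ 200
142^8 ≡ 200^2 = 40000 ≡ 243
142^16 ≡ 243^2 = 59049 ≡ 132
142^32 ≡ 132^2 = 17424 ≡ 180
142^64 ≡ 180^2 = 32400 ≡ 307
142^128 ≡ 307^2 = 94249 ≡ 365
142^256 ≡ 365^2 = 133225 ≡ 63
352 = 256 + 64 + 32, so 142^352 ≡ 63·307·180 ≡ 8 (mod 479)
R · y^e mod p:
403^2 = 162409 ≡ 28
403^4 ≡ 28^2 = 784 ≡ 305
403^8 ≡ 305^2 = 93025 ≡ 99
403^16 ≡ 99^2 = 9801 ≡ 221
403^32 ≡ 221^2 = 48841 ≡ 462
403^64 ≡ 462^2 = 213444 ≡ 289
90 = 64 + 16 + 8 + 2, so 403^90 ≡ 289·221·99·28 ≡ 241 (mod 479)
40·241 = 9640 ≡ 60 (mod 479)
8 ≠ 60; the check fails.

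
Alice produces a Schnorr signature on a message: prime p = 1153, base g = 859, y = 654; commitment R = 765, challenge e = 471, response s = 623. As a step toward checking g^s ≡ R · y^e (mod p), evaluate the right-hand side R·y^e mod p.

654^2 = 427716 ≡ 1106
654^4 ≡ 1106^2 = 1223236 ≡ 1056
654^8 ≡ 1056^2 = 1115136 ≡ 185
654^16 ≡ 185^2 = 34225 ≡ 788
654^32 ≡ 788^2 = 620944 ≡ 630
654^64 ≡ 630^2 = 396900 ≡ 268
654^128 ≡ 268^2 = 71824 ≡ 338
654^256 ≡ 338^2 = 114244 ≡ 97
471 = 256 + 128 + 64 + 16 + 4 + 2 + 1, so 654^471 ≡ 97·338·268·788·1056·1106·654 ≡ 760 (mod 1153)
R · y^e ≡ 765·760 = 581400 ≡ 288 (mod 1153)

288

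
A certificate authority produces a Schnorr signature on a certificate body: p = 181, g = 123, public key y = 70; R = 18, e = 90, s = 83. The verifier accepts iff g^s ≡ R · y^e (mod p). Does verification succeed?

fails

g^s mod p:
Squares mod 181: 123^1≡123, 123^2≡106, 123^4≡14, 123^8≡15, 123^16≡44, 123^32≡126, 123^64≡129
83 = 64 + 16 + 2 + 1, so 123^83 ≡ 129·44·106·123 ≡ 28 (mod 181)
R · y^e mod p:
Squares mod 181: 70^1≡70, 70^2≡13, 70^4≡169, 70^8≡144, 70^16≡102, 70^32≡87, 70^64≡148
90 = 64 + 16 + 8 + 2, so 70^90 ≡ 148·102·144·13 ≡ 1 (mod 181)
18·1 = 18 ≡ 18 (mod 181)
28 ≠ 18; the check fails.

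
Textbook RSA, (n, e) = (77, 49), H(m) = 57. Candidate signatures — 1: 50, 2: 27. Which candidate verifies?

Candidate 1: 50^2 = 2500 ≡ 36; 50^4 ≡ 36^2 = 1296 ≡ 64; 50^8 ≡ 64^2 = 4096 ≡ 15; 50^16 ≡ 15^2 = 225 ≡ 71; 50^32 ≡ 71^2 = 5041 ≡ 36; 49 = 32 + 16 + 1, so 50^49 ≡ 36·71·50 ≡ 57 (mod 77)
  → matches H(m) = 57
Candidate 2: 27^2 = 729 ≡ 36; 27^4 ≡ 36^2 = 1296 ≡ 64; 27^8 ≡ 64^2 = 4096 ≡ 15; 27^16 ≡ 15^2 = 225 ≡ 71; 27^32 ≡ 71^2 = 5041 ≡ 36; 49 = 32 + 16 + 1, so 27^49 ≡ 36·71·27 ≡ 20 (mod 77)

1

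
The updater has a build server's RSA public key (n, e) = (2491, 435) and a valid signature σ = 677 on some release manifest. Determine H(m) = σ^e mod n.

σ^2 ≡ 677^2 = 458329 ≡ 2476
σ^4 ≡ 2476^2 = 6130576 ≡ 225
σ^8 ≡ 225^2 = 50625 ≡ 805
σ^16 ≡ 805^2 = 648025 ≡ 365
σ^32 ≡ 365^2 = 133225 ≡ 1202
σ^64 ≡ 1202^2 = 1444804 ≡ 24
σ^128 ≡ 24^2 = 576
σ^256 ≡ 576^2 = 331776 ≡ 473
435 = 256 + 128 + 32 + 16 + 2 + 1, so σ^435 ≡ 473·576·1202·365·2476·677 ≡ 351 (mod 2491)

351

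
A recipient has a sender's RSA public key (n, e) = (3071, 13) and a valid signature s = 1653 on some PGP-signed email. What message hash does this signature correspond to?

2093

s^2 ≡ 1653^2 = 2732409 ≡ 2290
s^4 ≡ 2290^2 = 5244100 ≡ 1903
s^8 ≡ 1903^2 = 3621409 ≡ 700
13 = 8 + 4 + 1, so s^13 ≡ 700·1903·1653 ≡ 2093 (mod 3071)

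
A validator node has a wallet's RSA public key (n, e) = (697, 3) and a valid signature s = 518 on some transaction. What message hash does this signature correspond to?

274

Squares mod 697: s^1≡518, s^2≡676
3 = 2 + 1, so s^3 ≡ 676·518 ≡ 274 (mod 697)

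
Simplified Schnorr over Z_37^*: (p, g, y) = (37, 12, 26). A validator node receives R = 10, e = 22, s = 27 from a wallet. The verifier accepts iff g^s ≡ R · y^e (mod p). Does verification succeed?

passes

g^s mod p:
Squares mod 37: 12^1≡12, 12^2≡33, 12^4≡16, 12^8≡34, 12^16≡9
27 = 16 + 8 + 2 + 1, so 12^27 ≡ 9·34·33·12 ≡ 1 (mod 37)
R · y^e mod p:
Squares mod 37: 26^1≡26, 26^2≡10, 26^4≡26, 26^8≡10, 26^16≡26
22 = 16 + 4 + 2, so 26^22 ≡ 26·26·10 ≡ 26 (mod 37)
10·26 = 260 ≡ 1 (mod 37)
1 ≡ 1 (mod 37); signature holds.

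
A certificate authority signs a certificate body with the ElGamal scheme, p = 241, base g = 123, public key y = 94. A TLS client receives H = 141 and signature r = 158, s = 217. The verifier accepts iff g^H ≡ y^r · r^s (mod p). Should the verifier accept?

accept

Left side g^H mod p:
123^2 = 15129 ≡ 187
123^4 ≡ 187^2 = 34969 ≡ 24
123^8 ≡ 24^2 = 576 ≡ 94
123^16 ≡ 94^2 = 8836 ≡ 160
123^32 ≡ 160^2 = 25600 ≡ 54
123^64 ≡ 54^2 = 2916 ≡ 24
123^128 ≡ 24^2 = 576 ≡ 94
141 = 128 + 8 + 4 + 1, so 123^141 ≡ 94·94·24·123 ≡ 201 (mod 241)
Right side y^r · r^s mod p:
94^2 = 8836 ≡ 160
94^4 ≡ 160^2 = 25600 ≡ 54
94^8 ≡ 54^2 = 2916 ≡ 24
94^16 ≡ 24^2 = 576 ≡ 94
94^32 ≡ 94^2 = 8836 ≡ 160
94^64 ≡ 160^2 = 25600 ≡ 54
94^128 ≡ 54^2 = 2916 ≡ 24
158 = 128 + 16 + 8 + 4 + 2, so 94^158 ≡ 24·94·24·54·160 ≡ 24 (mod 241)
158^2 = 24964 ≡ 141
158^4 ≡ 141^2 = 19881 ≡ 119
158^8 ≡ 119^2 = 14161 ≡ 183
158^16 ≡ 183^2 = 33489 ≡ 231
158^32 ≡ 231^2 = 53361 ≡ 100
158^64 ≡ 100^2 = 10000 ≡ 119
158^128 ≡ 119^2 = 14161 ≡ 183
217 = 128 + 64 + 16 + 8 + 1, so 158^217 ≡ 183·119·231·183·158 ≡ 159 (mod 241)
24·159 = 3816 ≡ 201 (mod 241)
201 ≡ 201 (mod 241), so the signature is genuine.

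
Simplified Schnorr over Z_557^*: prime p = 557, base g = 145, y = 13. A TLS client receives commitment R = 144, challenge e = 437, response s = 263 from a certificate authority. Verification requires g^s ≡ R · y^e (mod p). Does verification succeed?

g^s mod p:
Squares mod 557: 145^1≡145, 145^2≡416, 145^4≡386, 145^8≡277, 145^16≡420, 145^32≡388, 145^64≡154, 145^128≡322, 145^256≡82
263 = 256 + 4 + 2 + 1, so 145^263 ≡ 82·386·416·145 ≡ 245 (mod 557)
R · y^e mod p:
Squares mod 557: 13^1≡13, 13^2≡169, 13^4≡154, 13^8≡322, 13^16≡82, 13^32≡40, 13^64≡486, 13^128≡28, 13^256≡227
437 = 256 + 128 + 32 + 16 + 4 + 1, so 13^437 ≡ 227·28·40·82·154·13 ≡ 428 (mod 557)
144·428 = 61632 ≡ 362 (mod 557)
245 ≠ 362; the check fails.

fails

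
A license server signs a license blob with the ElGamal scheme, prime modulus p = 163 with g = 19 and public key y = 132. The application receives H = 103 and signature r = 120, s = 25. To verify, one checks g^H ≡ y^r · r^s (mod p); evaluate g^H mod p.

19^2 = 361 ≡ 35
19^4 ≡ 35^2 = 1225 ≡ 84
19^8 ≡ 84^2 = 7056 ≡ 47
19^16 ≡ 47^2 = 2209 ≡ 90
19^32 ≡ 90^2 = 8100 ≡ 113
19^64 ≡ 113^2 = 12769 ≡ 55
103 = 64 + 32 + 4 + 2 + 1, so 19^103 ≡ 55·113·84·35·19 ≡ 112 (mod 163)

112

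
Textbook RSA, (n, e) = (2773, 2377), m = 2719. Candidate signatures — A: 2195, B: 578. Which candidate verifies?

Candidate A: 2195^2377 mod 2773 = 2719
  → matches m = 2719
Candidate B: 578^2377 mod 2773 = 54

A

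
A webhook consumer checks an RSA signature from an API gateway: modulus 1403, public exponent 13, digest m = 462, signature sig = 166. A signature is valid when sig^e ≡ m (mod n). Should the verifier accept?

sig^13 mod 1403 = 941
The recovered value 941 does not match the digest 462.

reject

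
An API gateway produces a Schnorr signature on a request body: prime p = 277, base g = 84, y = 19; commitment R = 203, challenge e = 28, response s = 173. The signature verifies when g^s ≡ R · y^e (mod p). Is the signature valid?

valid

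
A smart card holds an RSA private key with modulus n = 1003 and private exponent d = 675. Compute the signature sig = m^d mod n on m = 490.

483

m^675 mod 1003 = 483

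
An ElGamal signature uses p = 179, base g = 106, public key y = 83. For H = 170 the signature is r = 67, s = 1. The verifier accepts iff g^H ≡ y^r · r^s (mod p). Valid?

yes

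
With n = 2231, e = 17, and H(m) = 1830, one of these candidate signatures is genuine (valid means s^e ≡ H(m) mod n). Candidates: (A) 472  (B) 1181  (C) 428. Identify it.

Candidate A: Squares mod 2231: 472^1≡472, 472^2≡1915, 472^4≡1692, 472^8≡491, 472^16≡133; 17 = 16 + 1, so 472^17 ≡ 133·472 ≡ 308 (mod 2231)
Candidate B: Squares mod 2231: 1181^1≡1181, 1181^2≡386, 1181^4≡1750, 1181^8≡1568, 1181^16≡62; 17 = 16 + 1, so 1181^17 ≡ 62·1181 ≡ 1830 (mod 2231)
  → matches H(m) = 1830
Candidate C: Squares mod 2231: 428^1≡428, 428^2≡242, 428^4≡558, 428^8≡1255, 428^16≡2170; 17 = 16 + 1, so 428^17 ≡ 2170·428 ≡ 664 (mod 2231)

B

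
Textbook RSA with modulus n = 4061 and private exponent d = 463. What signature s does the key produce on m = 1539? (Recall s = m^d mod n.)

1219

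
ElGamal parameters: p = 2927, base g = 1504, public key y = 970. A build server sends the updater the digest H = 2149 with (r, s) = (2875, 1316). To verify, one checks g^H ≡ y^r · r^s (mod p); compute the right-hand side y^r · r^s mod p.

1834

970^2 = 940900 ≡ 1333
970^4 ≡ 1333^2 = 1776889 ≡ 200
970^8 ≡ 200^2 = 40000 ≡ 1949
970^16 ≡ 1949^2 = 3798601 ≡ 2282
970^32 ≡ 2282^2 = 5207524 ≡ 391
970^64 ≡ 391^2 = 152881 ≡ 677
970^128 ≡ 677^2 = 458329 ≡ 1717
970^256 ≡ 1717^2 = 2948089 ≡ 600
970^512 ≡ 600^2 = 360000 ≡ 2906
970^1024 ≡ 2906^2 = 8444836 ≡ 441
970^2048 ≡ 441^2 = 194481 ≡ 1299
2875 = 2048 + 512 + 256 + 32 + 16 + 8 + 2 + 1, so 970^2875 ≡ 1299·2906·600·391·2282·1949·1333·970 ≡ 418 (mod 2927)
2875^2 = 8265625 ≡ 2704
2875^4 ≡ 2704^2 = 7311616 ≡ 2897
2875^8 ≡ 2897^2 = 8392609 ≡ 900
2875^16 ≡ 900^2 = 810000 ≡ 2148
2875^32 ≡ 2148^2 = 4613904 ≡ 952
2875^64 ≡ 952^2 = 906304 ≡ 1861
2875^128 ≡ 1861^2 = 3463321 ≡ 680
2875^256 ≡ 680^2 = 462400 ≡ 2861
2875^512 ≡ 2861^2 = 8185321 ≡ 1429
2875^1024 ≡ 1429^2 = 2042041 ≡ 1922
1316 = 1024 + 256 + 32 + 4, so 2875^1316 ≡ 1922·2861·952·2897 ≡ 1797 (mod 2927)
y^r · r^s ≡ 418·1797 = 751146 ≡ 1834 (mod 2927)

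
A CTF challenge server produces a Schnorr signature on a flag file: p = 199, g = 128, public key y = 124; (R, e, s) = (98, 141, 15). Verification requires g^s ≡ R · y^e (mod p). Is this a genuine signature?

forged

g^s mod p:
Squares mod 199: 128^1≡128, 128^2≡66, 128^4≡177, 128^8≡86
15 = 8 + 4 + 2 + 1, so 128^15 ≡ 86·177·66·128 ≡ 64 (mod 199)
R · y^e mod p:
Squares mod 199: 124^1≡124, 124^2≡53, 124^4≡23, 124^8≡131, 124^16≡47, 124^32≡20, 124^64≡2, 124^128≡4
141 = 128 + 8 + 4 + 1, so 124^141 ≡ 4·131·23·124 ≡ 157 (mod 199)
98·157 = 15386 ≡ 63 (mod 199)
64 ≠ 63; the check fails.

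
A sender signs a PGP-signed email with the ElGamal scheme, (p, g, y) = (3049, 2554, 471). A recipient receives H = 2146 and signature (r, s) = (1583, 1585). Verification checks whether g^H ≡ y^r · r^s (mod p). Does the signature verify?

verifies

Left side g^H mod p:
2554^2 = 6522916 ≡ 1105
2554^4 ≡ 1105^2 = 1221025 ≡ 1425
2554^8 ≡ 1425^2 = 2030625 ≡ 3040
2554^16 ≡ 3040^2 = 9241600 ≡ 81
2554^32 ≡ 81^2 = 6561 ≡ 463
2554^64 ≡ 463^2 = 214369 ≡ 939
2554^128 ≡ 939^2 = 881721 ≡ 560
2554^256 ≡ 560^2 = 313600 ≡ 2602
2554^512 ≡ 2602^2 = 6770404 ≡ 1624
2554^1024 ≡ 1624^2 = 2637376 ≡ 3040
2554^2048 ≡ 3040^2 = 9241600 ≡ 81
2146 = 2048 + 64 + 32 + 2, so 2554^2146 ≡ 81·939·463·1105 ≡ 1805 (mod 3049)
Right side y^r · r^s mod p:
471^2 = 221841 ≡ 2313
471^4 ≡ 2313^2 = 5349969 ≡ 2023
471^8 ≡ 2023^2 = 4092529 ≡ 771
471^16 ≡ 771^2 = 594441 ≡ 2935
471^32 ≡ 2935^2 = 8614225 ≡ 800
471^64 ≡ 800^2 = 640000 ≡ 2759
471^128 ≡ 2759^2 = 7612081 ≡ 1777
471^256 ≡ 1777^2 = 3157729 ≡ 2014
471^512 ≡ 2014^2 = 4056196 ≡ 1026
471^1024 ≡ 1026^2 = 1052676 ≡ 771
1583 = 1024 + 512 + 32 + 8 + 4 + 2 + 1, so 471^1583 ≡ 771·1026·800·771·2023·2313·471 ≡ 1204 (mod 3049)
1583^2 = 2505889 ≡ 2660
1583^4 ≡ 2660^2 = 7075600 ≡ 1920
1583^8 ≡ 1920^2 = 3686400 ≡ 159
1583^16 ≡ 159^2 = 25281 ≡ 889
1583^32 ≡ 889^2 = 790321 ≡ 630
1583^64 ≡ 630^2 = 396900 ≡ 530
1583^128 ≡ 530^2 = 280900 ≡ 392
1583^256 ≡ 392^2 = 153664 ≡ 1214
1583^512 ≡ 1214^2 = 1473796 ≡ 1129
1583^1024 ≡ 1129^2 = 1274641 ≡ 159
1585 = 1024 + 512 + 32 + 16 + 1, so 1583^1585 ≡ 159·1129·630·889·1583 ≡ 627 (mod 3049)
1204·627 = 754908 ≡ 1805 (mod 3049)
1805 ≡ 1805 (mod 3049), so the signature is genuine.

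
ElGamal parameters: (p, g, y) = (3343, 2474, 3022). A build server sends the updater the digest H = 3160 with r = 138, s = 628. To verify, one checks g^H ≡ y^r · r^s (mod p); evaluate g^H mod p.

1469

2474^2 = 6120676 ≡ 2986
2474^4 ≡ 2986^2 = 8916196 ≡ 415
2474^8 ≡ 415^2 = 172225 ≡ 1732
2474^16 ≡ 1732^2 = 2999824 ≡ 1153
2474^32 ≡ 1153^2 = 1329409 ≡ 2238
2474^64 ≡ 2238^2 = 5008644 ≡ 830
2474^128 ≡ 830^2 = 688900 ≡ 242
2474^256 ≡ 242^2 = 58564 ≡ 1733
2474^512 ≡ 1733^2 = 3003289 ≡ 1275
2474^1024 ≡ 1275^2 = 1625625 ≡ 927
2474^2048 ≡ 927^2 = 859329 ≡ 178
3160 = 2048 + 1024 + 64 + 16 + 8, so 2474^3160 ≡ 178·927·830·1153·1732 ≡ 1469 (mod 3343)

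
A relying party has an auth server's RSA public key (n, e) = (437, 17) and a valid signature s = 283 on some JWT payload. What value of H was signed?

Squares mod 437: s^1≡283, s^2≡118, s^4≡377, s^8≡104, s^16≡328
17 = 16 + 1, so s^17 ≡ 328·283 ≡ 180 (mod 437)

180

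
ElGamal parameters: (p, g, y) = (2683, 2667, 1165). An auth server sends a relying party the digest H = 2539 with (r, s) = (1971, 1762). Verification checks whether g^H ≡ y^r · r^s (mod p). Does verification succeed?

fails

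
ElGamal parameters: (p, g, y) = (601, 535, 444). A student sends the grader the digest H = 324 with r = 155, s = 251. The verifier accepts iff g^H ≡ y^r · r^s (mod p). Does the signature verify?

Left side g^H mod p:
535^2 = 286225 ≡ 149
535^4 ≡ 149^2 = 22201 ≡ 565
535^8 ≡ 565^2 = 319225 ≡ 94
535^16 ≡ 94^2 = 8836 ≡ 422
535^32 ≡ 422^2 = 178084 ≡ 188
535^64 ≡ 188^2 = 35344 ≡ 486
535^128 ≡ 486^2 = 236196 ≡ 3
535^256 ≡ 3^2 = 9
324 = 256 + 64 + 4, so 535^324 ≡ 9·486·565 ≡ 599 (mod 601)
Right side y^r · r^s mod p:
444^2 = 197136 ≡ 8
444^4 ≡ 8^2 = 64
444^8 ≡ 64^2 = 4096 ≡ 490
444^16 ≡ 490^2 = 240100 ≡ 301
444^32 ≡ 301^2 = 90601 ≡ 451
444^64 ≡ 451^2 = 203401 ≡ 263
444^128 ≡ 263^2 = 69169 ≡ 54
155 = 128 + 16 + 8 + 2 + 1, so 444^155 ≡ 54·301·490·8·444 ≡ 169 (mod 601)
155^2 = 24025 ≡ 586
155^4 ≡ 586^2 = 343396 ≡ 225
155^8 ≡ 225^2 = 50625 ≡ 141
155^16 ≡ 141^2 = 19881 ≡ 48
155^32 ≡ 48^2 = 2304 ≡ 501
155^64 ≡ 501^2 = 251001 ≡ 384
155^128 ≡ 384^2 = 147456 ≡ 211
251 = 128 + 64 + 32 + 16 + 8 + 2 + 1, so 155^251 ≡ 211·384·501·48·141·586·155 ≡ 427 (mod 601)
169·427 = 72163 ≡ 43 (mod 601)
599 ≠ 43, so verification fails.

does not verify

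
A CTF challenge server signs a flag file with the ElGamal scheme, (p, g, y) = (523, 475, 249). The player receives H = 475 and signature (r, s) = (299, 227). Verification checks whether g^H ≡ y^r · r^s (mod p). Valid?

yes

Left side g^H mod p:
475^475 mod 523 = 438
Right side y^r · r^s mod p:
249^299 mod 523 = 294
299^227 mod 523 = 279
294·279 = 82026 ≡ 438 (mod 523)
438 ≡ 438 (mod 523), so the signature is genuine.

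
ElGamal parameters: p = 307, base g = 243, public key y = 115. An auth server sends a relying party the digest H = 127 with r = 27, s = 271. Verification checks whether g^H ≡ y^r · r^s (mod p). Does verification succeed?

Left side g^H mod p:
243^2 = 59049 ≡ 105
243^4 ≡ 105^2 = 11025 ≡ 280
243^8 ≡ 280^2 = 78400 ≡ 115
243^16 ≡ 115^2 = 13225 ≡ 24
243^32 ≡ 24^2 = 576 ≡ 269
243^64 ≡ 269^2 = 72361 ≡ 216
127 = 64 + 32 + 16 + 8 + 4 + 2 + 1, so 243^127 ≡ 216·269·24·115·280·105·243 ≡ 192 (mod 307)
Right side y^r · r^s mod p:
115^2 = 13225 ≡ 24
115^4 ≡ 24^2 = 576 ≡ 269
115^8 ≡ 269^2 = 72361 ≡ 216
115^16 ≡ 216^2 = 46656 ≡ 299
27 = 16 + 8 + 2 + 1, so 115^27 ≡ 299·216·24·115 ≡ 272 (mod 307)
27^2 = 729 ≡ 115
27^4 ≡ 115^2 = 13225 ≡ 24
27^8 ≡ 24^2 = 576 ≡ 269
27^16 ≡ 269^2 = 72361 ≡ 216
27^32 ≡ 216^2 = 46656 ≡ 299
27^64 ≡ 299^2 = 89401 ≡ 64
27^128 ≡ 64^2 = 4096 ≡ 105
27^256 ≡ 105^2 = 11025 ≡ 280
271 = 256 + 8 + 4 + 2 + 1, so 27^271 ≡ 280·269·24·115·27 ≡ 91 (mod 307)
272·91 = 24752 ≡ 192 (mod 307)
192 ≡ 192 (mod 307), so the signature is genuine.

passes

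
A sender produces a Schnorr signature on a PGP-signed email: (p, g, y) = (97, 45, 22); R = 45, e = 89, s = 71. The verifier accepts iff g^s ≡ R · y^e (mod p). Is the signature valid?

g^s mod p:
45^71 mod 97 = 34
R · y^e mod p:
22^89 mod 97 = 22
45·22 = 990 ≡ 20 (mod 97)
34 ≠ 20; the check fails.

invalid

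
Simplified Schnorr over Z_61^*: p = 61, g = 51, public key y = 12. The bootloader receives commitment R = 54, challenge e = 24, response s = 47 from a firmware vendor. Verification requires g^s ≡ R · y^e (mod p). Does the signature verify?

g^s mod p:
51^2 = 2601 ≡ 39
51^4 ≡ 39^2 = 1521 ≡ 57
51^8 ≡ 57^2 = 3249 ≡ 16
51^16 ≡ 16^2 = 256 ≡ 12
51^32 ≡ 12^2 = 144 ≡ 22
47 = 32 + 8 + 4 + 2 + 1, so 51^47 ≡ 22·16·57·39·51 ≡ 59 (mod 61)
R · y^e mod p:
12^2 = 144 ≡ 22
12^4 ≡ 22^2 = 484 ≡ 57
12^8 ≡ 57^2 = 3249 ≡ 16
12^16 ≡ 16^2 = 256 ≡ 12
24 = 16 + 8, so 12^24 ≡ 12·16 ≡ 9 (mod 61)
54·9 = 486 ≡ 59 (mod 61)
59 ≡ 59 (mod 61); signature holds.

verifies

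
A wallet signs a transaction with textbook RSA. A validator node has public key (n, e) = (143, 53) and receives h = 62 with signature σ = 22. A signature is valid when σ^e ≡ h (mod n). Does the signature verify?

does not verify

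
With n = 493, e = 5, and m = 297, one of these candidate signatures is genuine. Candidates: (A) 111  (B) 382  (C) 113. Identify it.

Candidate A: Squares mod 493: 111^1≡111, 111^2≡489, 111^4≡16; 5 = 4 + 1, so 111^5 ≡ 16·111 ≡ 297 (mod 493)
  → matches m = 297
Candidate B: Squares mod 493: 382^1≡382, 382^2≡489, 382^4≡16; 5 = 4 + 1, so 382^5 ≡ 16·382 ≡ 196 (mod 493)
Candidate C: Squares mod 493: 113^1≡113, 113^2≡444, 113^4≡429; 5 = 4 + 1, so 113^5 ≡ 429·113 ≡ 163 (mod 493)

A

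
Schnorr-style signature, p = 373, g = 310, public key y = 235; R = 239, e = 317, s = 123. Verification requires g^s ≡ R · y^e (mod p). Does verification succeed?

g^s mod p:
310^123 mod 373 = 342
R · y^e mod p:
235^317 mod 373 = 257
239·257 = 61423 ≡ 251 (mod 373)
342 ≠ 251; the check fails.

fails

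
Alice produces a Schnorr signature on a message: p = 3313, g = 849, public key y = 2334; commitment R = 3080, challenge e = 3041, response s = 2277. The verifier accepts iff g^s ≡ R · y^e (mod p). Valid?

yes

g^s mod p:
849^2277 mod 3313 = 897
R · y^e mod p:
2334^3041 mod 3313 = 636
3080·636 = 1958880 ≡ 897 (mod 3313)
897 ≡ 897 (mod 3313); signature holds.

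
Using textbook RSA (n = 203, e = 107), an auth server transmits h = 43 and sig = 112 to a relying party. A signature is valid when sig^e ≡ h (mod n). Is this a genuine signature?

forged

sig^2 ≡ 112^2 = 12544 ≡ 161
sig^4 ≡ 161^2 = 25921 ≡ 140
sig^8 ≡ 140^2 = 19600 ≡ 112
sig^16 ≡ 112^2 = 12544 ≡ 161
sig^32 ≡ 161^2 = 25921 ≡ 140
sig^64 ≡ 140^2 = 19600 ≡ 112
107 = 64 + 32 + 8 + 2 + 1, so sig^107 ≡ 112·140·112·161·112 ≡ 161 (mod 203)
sig^107 mod 203 = 161, but h = 43.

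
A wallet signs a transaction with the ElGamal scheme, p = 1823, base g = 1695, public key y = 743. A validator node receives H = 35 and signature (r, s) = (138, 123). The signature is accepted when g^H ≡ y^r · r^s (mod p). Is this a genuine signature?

forged

Left side g^H mod p:
1695^2 = 2873025 ≡ 1800
1695^4 ≡ 1800^2 = 3240000 ≡ 529
1695^8 ≡ 529^2 = 279841 ≡ 922
1695^16 ≡ 922^2 = 850084 ≡ 566
1695^32 ≡ 566^2 = 320356 ≡ 1331
35 = 32 + 2 + 1, so 1695^35 ≡ 1331·1800·1695 ≡ 837 (mod 1823)
Right side y^r · r^s mod p:
743^2 = 552049 ≡ 1503
743^4 ≡ 1503^2 = 2259009 ≡ 312
743^8 ≡ 312^2 = 97344 ≡ 725
743^16 ≡ 725^2 = 525625 ≡ 601
743^32 ≡ 601^2 = 361201 ≡ 247
743^64 ≡ 247^2 = 61009 ≡ 850
743^128 ≡ 850^2 = 722500 ≡ 592
138 = 128 + 8 + 2, so 743^138 ≡ 592·725·1503 ≡ 820 (mod 1823)
138^2 = 19044 ≡ 814
138^4 ≡ 814^2 = 662596 ≡ 847
138^8 ≡ 847^2 = 717409 ≡ 970
138^16 ≡ 970^2 = 940900 ≡ 232
138^32 ≡ 232^2 = 53824 ≡ 957
138^64 ≡ 957^2 = 915849 ≡ 703
123 = 64 + 32 + 16 + 8 + 2 + 1, so 138^123 ≡ 703·957·232·970·814·138 ≡ 1449 (mod 1823)
820·1449 = 1188180 ≡ 1407 (mod 1823)
837 ≠ 1407, so verification fails.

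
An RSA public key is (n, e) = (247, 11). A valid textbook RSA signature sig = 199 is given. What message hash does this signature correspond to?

62

Squares mod 247: sig^1≡199, sig^2≡81, sig^4≡139, sig^8≡55
11 = 8 + 2 + 1, so sig^11 ≡ 55·81·199 ≡ 62 (mod 247)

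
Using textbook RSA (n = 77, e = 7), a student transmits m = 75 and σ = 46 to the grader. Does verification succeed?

fails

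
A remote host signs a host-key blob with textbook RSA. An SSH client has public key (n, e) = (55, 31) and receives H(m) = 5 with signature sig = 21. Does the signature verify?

does not verify

sig^2 ≡ 21^2 = 441 ≡ 1
sig^4 ≡ 1^2 = 1
sig^8 ≡ 1^2 = 1
sig^16 ≡ 1^2 = 1
31 = 16 + 8 + 4 + 2 + 1, so sig^31 ≡ 1·1·1·1·21 ≡ 21 (mod 55)
sig^31 mod 55 = 21, but H(m) = 5.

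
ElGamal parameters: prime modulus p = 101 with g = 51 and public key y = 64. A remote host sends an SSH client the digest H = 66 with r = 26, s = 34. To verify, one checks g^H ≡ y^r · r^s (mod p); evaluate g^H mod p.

51^2 = 2601 ≡ 76
51^4 ≡ 76^2 = 5776 ≡ 19
51^8 ≡ 19^2 = 361 ≡ 58
51^16 ≡ 58^2 = 3364 ≡ 31
51^32 ≡ 31^2 = 961 ≡ 52
51^64 ≡ 52^2 = 2704 ≡ 78
66 = 64 + 2, so 51^66 ≡ 78·76 ≡ 70 (mod 101)

70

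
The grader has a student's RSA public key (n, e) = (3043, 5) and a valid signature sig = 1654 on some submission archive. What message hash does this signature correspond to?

218

sig^2 ≡ 1654^2 = 2735716 ≡ 59
sig^4 ≡ 59^2 = 3481 ≡ 438
5 = 4 + 1, so sig^5 ≡ 438·1654 ≡ 218 (mod 3043)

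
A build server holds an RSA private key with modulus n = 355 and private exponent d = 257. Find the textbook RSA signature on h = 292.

h^2 ≡ 292^2 = 85264 ≡ 64
h^4 ≡ 64^2 = 4096 ≡ 191
h^8 ≡ 191^2 = 36481 ≡ 271
h^16 ≡ 271^2 = 73441 ≡ 311
h^32 ≡ 311^2 = 96721 ≡ 161
h^64 ≡ 161^2 = 25921 ≡ 6
h^128 ≡ 6^2 = 36
h^256 ≡ 36^2 = 1296 ≡ 231
257 = 256 + 1, so h^257 ≡ 231·292 ≡ 2 (mod 355)

2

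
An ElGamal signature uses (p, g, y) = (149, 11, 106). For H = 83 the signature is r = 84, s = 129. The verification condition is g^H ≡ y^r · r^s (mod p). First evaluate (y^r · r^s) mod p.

Squares mod 149: 106^1≡106, 106^2≡61, 106^4≡145, 106^8≡16, 106^16≡107, 106^32≡125, 106^64≡129
84 = 64 + 16 + 4, so 106^84 ≡ 129·107·145 ≡ 67 (mod 149)
Squares mod 149: 84^1≡84, 84^2≡53, 84^4≡127, 84^8≡37, 84^16≡28, 84^32≡39, 84^64≡31, 84^128≡67
129 = 128 + 1, so 84^129 ≡ 67·84 ≡ 115 (mod 149)
y^r · r^s ≡ 67·115 = 7705 ≡ 106 (mod 149)

106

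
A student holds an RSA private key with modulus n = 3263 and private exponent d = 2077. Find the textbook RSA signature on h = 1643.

2475

h^2077 mod 3263 = 2475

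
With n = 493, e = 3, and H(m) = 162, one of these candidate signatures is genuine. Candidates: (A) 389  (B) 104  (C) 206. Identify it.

Candidate A: Squares mod 493: 389^1≡389, 389^2≡463; 3 = 2 + 1, so 389^3 ≡ 463·389 ≡ 162 (mod 493)
  → matches H(m) = 162
Candidate B: Squares mod 493: 104^1≡104, 104^2≡463; 3 = 2 + 1, so 104^3 ≡ 463·104 ≡ 331 (mod 493)
Candidate C: Squares mod 493: 206^1≡206, 206^2≡38; 3 = 2 + 1, so 206^3 ≡ 38·206 ≡ 433 (mod 493)

A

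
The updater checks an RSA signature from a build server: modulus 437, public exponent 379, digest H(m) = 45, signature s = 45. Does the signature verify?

verifies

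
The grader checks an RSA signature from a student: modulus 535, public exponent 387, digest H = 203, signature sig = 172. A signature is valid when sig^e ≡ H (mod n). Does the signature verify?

sig^2 ≡ 172^2 = 29584 ≡ 159
sig^4 ≡ 159^2 = 25281 ≡ 136
sig^8 ≡ 136^2 = 18496 ≡ 306
sig^16 ≡ 306^2 = 93636 ≡ 11
sig^32 ≡ 11^2 = 121
sig^64 ≡ 121^2 = 14641 ≡ 196
sig^128 ≡ 196^2 = 38416 ≡ 431
sig^256 ≡ 431^2 = 185761 ≡ 116
387 = 256 + 128 + 2 + 1, so sig^387 ≡ 116·431·159·172 ≡ 203 (mod 535)
sig^387 mod 535 = 203 matches H.

verifies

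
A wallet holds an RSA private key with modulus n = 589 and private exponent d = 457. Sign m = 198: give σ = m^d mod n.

179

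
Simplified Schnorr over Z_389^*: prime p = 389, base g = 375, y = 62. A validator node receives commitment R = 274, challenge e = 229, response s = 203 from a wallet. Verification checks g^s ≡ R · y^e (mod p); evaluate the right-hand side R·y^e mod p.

Squares mod 389: 62^1≡62, 62^2≡343, 62^4≡171, 62^8≡66, 62^16≡77, 62^32≡94, 62^64≡278, 62^128≡262
229 = 128 + 64 + 32 + 4 + 1, so 62^229 ≡ 262·278·94·171·62 ≡ 322 (mod 389)
R · y^e ≡ 274·322 = 88228 ≡ 314 (mod 389)

314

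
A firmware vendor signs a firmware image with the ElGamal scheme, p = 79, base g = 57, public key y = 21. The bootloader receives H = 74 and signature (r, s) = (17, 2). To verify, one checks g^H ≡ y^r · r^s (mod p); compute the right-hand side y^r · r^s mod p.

21^17 mod 79 = 62
17^2 mod 79 = 52
y^r · r^s ≡ 62·52 = 3224 ≡ 64 (mod 79)

64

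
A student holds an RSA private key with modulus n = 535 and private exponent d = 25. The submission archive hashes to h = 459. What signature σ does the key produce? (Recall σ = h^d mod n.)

h^2 ≡ 459^2 = 210681 ≡ 426
h^4 ≡ 426^2 = 181476 ≡ 111
h^8 ≡ 111^2 = 12321 ≡ 16
h^16 ≡ 16^2 = 256
25 = 16 + 8 + 1, so h^25 ≡ 256·16·459 ≡ 74 (mod 535)

74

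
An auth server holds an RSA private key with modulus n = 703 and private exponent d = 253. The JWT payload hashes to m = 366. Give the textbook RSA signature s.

366

m^253 mod 703 = 366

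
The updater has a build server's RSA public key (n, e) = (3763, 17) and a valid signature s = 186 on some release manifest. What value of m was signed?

s^2 ≡ 186^2 = 34596 ≡ 729
s^4 ≡ 729^2 = 531441 ≡ 858
s^8 ≡ 858^2 = 736164 ≡ 2379
s^16 ≡ 2379^2 = 5659641 ≡ 89
17 = 16 + 1, so s^17 ≡ 89·186 ≡ 1502 (mod 3763)

1502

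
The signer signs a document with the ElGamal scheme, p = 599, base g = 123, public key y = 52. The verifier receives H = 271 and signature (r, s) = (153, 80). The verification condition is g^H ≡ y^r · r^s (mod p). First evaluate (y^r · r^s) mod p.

30

Squares mod 599: 52^1≡52, 52^2≡308, 52^4≡222, 52^8≡166, 52^16≡2, 52^32≡4, 52^64≡16, 52^128≡256
153 = 128 + 16 + 8 + 1, so 52^153 ≡ 256·2·166·52 ≡ 162 (mod 599)
Squares mod 599: 153^1≡153, 153^2≡48, 153^4≡507, 153^8≡78, 153^16≡94, 153^32≡450, 153^64≡38
80 = 64 + 16, so 153^80 ≡ 38·94 ≡ 577 (mod 599)
y^r · r^s ≡ 162·577 = 93474 ≡ 30 (mod 599)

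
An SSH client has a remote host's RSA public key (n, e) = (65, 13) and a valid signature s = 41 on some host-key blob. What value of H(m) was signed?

41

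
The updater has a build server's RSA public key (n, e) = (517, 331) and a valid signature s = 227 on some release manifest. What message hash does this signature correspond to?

Squares mod 517: s^1≡227, s^2≡346, s^4≡289, s^8≡284, s^16≡4, s^32≡16, s^64≡256, s^128≡394, s^256≡136
331 = 256 + 64 + 8 + 2 + 1, so s^331 ≡ 136·256·284·346·227 ≡ 172 (mod 517)

172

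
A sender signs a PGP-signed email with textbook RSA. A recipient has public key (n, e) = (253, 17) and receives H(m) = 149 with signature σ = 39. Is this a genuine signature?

forged

σ^2 ≡ 39^2 = 1521 ≡ 3
σ^4 ≡ 3^2 = 9
σ^8 ≡ 9^2 = 81
σ^16 ≡ 81^2 = 6561 ≡ 236
17 = 16 + 1, so σ^17 ≡ 236·39 ≡ 96 (mod 253)
96 ≠ 149, so verification fails.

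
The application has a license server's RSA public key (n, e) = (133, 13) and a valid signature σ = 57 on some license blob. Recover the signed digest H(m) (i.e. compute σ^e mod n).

σ^2 ≡ 57^2 = 3249 ≡ 57
σ^4 ≡ 57^2 = 3249 ≡ 57
σ^8 ≡ 57^2 = 3249 ≡ 57
13 = 8 + 4 + 1, so σ^13 ≡ 57·57·57 ≡ 57 (mod 133)

57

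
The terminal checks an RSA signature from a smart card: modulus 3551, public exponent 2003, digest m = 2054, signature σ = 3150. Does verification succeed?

fails

σ^2003 mod 3551 = 1408
1408 ≠ 2054, so verification fails.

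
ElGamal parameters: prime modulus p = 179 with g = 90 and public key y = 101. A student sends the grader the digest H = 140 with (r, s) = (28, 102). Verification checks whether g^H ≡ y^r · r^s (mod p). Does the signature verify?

verifies

Left side g^H mod p:
90^2 = 8100 ≡ 45
90^4 ≡ 45^2 = 2025 ≡ 56
90^8 ≡ 56^2 = 3136 ≡ 93
90^16 ≡ 93^2 = 8649 ≡ 57
90^32 ≡ 57^2 = 3249 ≡ 27
90^64 ≡ 27^2 = 729 ≡ 13
90^128 ≡ 13^2 = 169
140 = 128 + 8 + 4, so 90^140 ≡ 169·93·56 ≡ 9 (mod 179)
Right side y^r · r^s mod p:
101^2 = 10201 ≡ 177
101^4 ≡ 177^2 = 31329 ≡ 4
101^8 ≡ 4^2 = 16
101^16 ≡ 16^2 = 256 ≡ 77
28 = 16 + 8 + 4, so 101^28 ≡ 77·16·4 ≡ 95 (mod 179)
28^2 = 784 ≡ 68
28^4 ≡ 68^2 = 4624 ≡ 149
28^8 ≡ 149^2 = 22201 ≡ 5
28^16 ≡ 5^2 = 25
28^32 ≡ 25^2 = 625 ≡ 88
28^64 ≡ 88^2 = 7744 ≡ 47
102 = 64 + 32 + 4 + 2, so 28^102 ≡ 47·88·149·68 ≡ 83 (mod 179)
95·83 = 7885 ≡ 9 (mod 179)
9 ≡ 9 (mod 179), so the signature is genuine.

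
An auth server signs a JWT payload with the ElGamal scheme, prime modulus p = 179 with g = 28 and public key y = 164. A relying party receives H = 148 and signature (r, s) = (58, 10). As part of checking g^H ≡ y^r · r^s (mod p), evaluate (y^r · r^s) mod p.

74

164^2 = 26896 ≡ 46
164^4 ≡ 46^2 = 2116 ≡ 147
164^8 ≡ 147^2 = 21609 ≡ 129
164^16 ≡ 129^2 = 16641 ≡ 173
164^32 ≡ 173^2 = 29929 ≡ 36
58 = 32 + 16 + 8 + 2, so 164^58 ≡ 36·173·129·46 ≡ 75 (mod 179)
58^2 = 3364 ≡ 142
58^4 ≡ 142^2 = 20164 ≡ 116
58^8 ≡ 116^2 = 13456 ≡ 31
10 = 8 + 2, so 58^10 ≡ 31·142 ≡ 106 (mod 179)
y^r · r^s ≡ 75·106 = 7950 ≡ 74 (mod 179)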